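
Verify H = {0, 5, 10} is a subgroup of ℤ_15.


Subgroup test for H = {0, 5, 10} in (ℤ_15, +):
(1) 0 ∈ H? Yes
(2) Closure: for all a,b ∈ H, (a+b) mod 15 ∈ H? Yes
(3) Inverses: for all a ∈ H, -a mod 15 ∈ H? Yes

Yes, H is a subgroup of ℤ_15


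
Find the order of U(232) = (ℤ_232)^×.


U(n) is the group of units mod n; |U(n)| = φ(n)
|U(232)| = φ(232) = 112

|U(232) = (ℤ_232)^×| = 112


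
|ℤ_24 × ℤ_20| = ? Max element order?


|ℤ_24 × ℤ_20| = 24 × 20 = 480
Max element order = lcm(24,20) = 120
Cyclic? No (gcd=4)

|ℤ_24×ℤ_20| = 480, max element order = 120


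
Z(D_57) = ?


Z(G) = {g ∈ G | gx = xg for all x ∈ G}
For odd n, Z(D_n) = {e}: no nontrivial rotation commutes with all reflections

Z(D_57) = {e}


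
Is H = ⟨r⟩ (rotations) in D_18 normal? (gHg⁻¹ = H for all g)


H = ⟨r⟩ (rotations) in D_18
The rotation subgroup ⟨r⟩ has index 2 in D_18, so it is normal

Yes, normal subgroup


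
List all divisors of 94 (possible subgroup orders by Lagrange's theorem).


Lagrange's theorem: |H| divides |G|
|G| = 94
Divisors of 94: 1, 2, 47, 94

Possible subgroup orders: {1, 2, 47, 94}


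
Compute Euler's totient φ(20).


φ(n) = count of k ∈ {1,...,n} with gcd(k,n)=1
Coprimes to 20: {1, 3, 7, 9, 11, 13, 17, 19}
Count: 8

φ(20) = 8


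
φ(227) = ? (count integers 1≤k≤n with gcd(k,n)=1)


Factor n: 227 = 227
φ(n) = n · ∏(1 - 1/p) over distinct primes p | n
φ(227) = 227 · (1 - 1/227) = 226

φ(227) = 226


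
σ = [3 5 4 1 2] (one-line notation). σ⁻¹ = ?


To find σ⁻¹, swap domain and range:
σ(1) = 3 → σ⁻¹(3) = 1
σ(2) = 5 → σ⁻¹(5) = 2
σ(3) = 4 → σ⁻¹(4) = 3
σ(4) = 1 → σ⁻¹(1) = 4
σ(5) = 2 → σ⁻¹(2) = 5

σ⁻¹ = [4 5 1 3 2]


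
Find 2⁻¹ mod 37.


Use the extended Euclidean algorithm to write 1 = 2·s + 37·t; then s mod 37 is the inverse.
Euclidean algorithm:
  2 = 0·37 + 2
  37 = 18·2 + 1
  2 = 2·1 + 0
gcd(2,37) = 1
Back-substitution gives: 2·(-18) + 37·(1) = 1
So 2⁻¹ ≡ -18 ≡ 19 (mod 37)
Check: 2 × 19 = 38 ≡ 1 (mod 37) ✓

2⁻¹ ≡ 19 (mod 37)


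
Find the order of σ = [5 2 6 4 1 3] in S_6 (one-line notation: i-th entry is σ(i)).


Cycle decomposition: (1 5) (3 6)
Cycle lengths: 2, 2
Order = lcm(2, 2) = 2

ord(σ) = 2


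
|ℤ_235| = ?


ℤ_n has n elements.

|ℤ_235| = 235


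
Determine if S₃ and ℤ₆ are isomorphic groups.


Comparing S₃ and ℤ₆:
S₃ is non-abelian, ℤ₆ is abelian

No, S₃ ≇ ℤ₆


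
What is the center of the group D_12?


Z(G) = {g ∈ G | gx = xg for all x ∈ G}
For even n, Z(D_n) = {e, r^(n/2)}: the 180° rotation r^6 commutes with every reflection and rotation

Z(D_12) = {e, r^6}


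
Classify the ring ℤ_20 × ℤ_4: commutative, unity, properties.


Direct product ring; commutative with unity (1,1); but (1,0)·(0,1) = (0,0) gives zero divisors, so not an integral domain
Commutative: Yes
Integral domain: No
Has unity: Yes

ℤ_20 × ℤ_4: Commutative=Yes, Unity=Yes


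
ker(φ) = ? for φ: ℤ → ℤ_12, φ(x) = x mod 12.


Kernel = preimage of identity
ker(φ) = {x ∈ ℤ : x ≡ 0 (mod 12)} = 12ℤ = {0, ±12, ±24, ...}

ker(φ) = 12ℤ


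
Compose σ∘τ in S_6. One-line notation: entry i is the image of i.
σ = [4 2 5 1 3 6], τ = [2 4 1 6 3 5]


σ∘τ: apply τ first, then σ
1 →τ 2 →σ 2
2 →τ 4 →σ 1
3 →τ 1 →σ 4
4 →τ 6 →σ 6
5 →τ 3 →σ 5
6 →τ 5 →σ 3

σ∘τ = [2 1 4 6 5 3]


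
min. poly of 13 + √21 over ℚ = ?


Let α = 13 + √21. Then α - 13 = √21, so (α - 13)² = 21, giving α² - 26α + 148 = 0. Degree 2 and α ∉ ℚ, so this is the minimal polynomial.

Minimal polynomial: x² - 26x + 148


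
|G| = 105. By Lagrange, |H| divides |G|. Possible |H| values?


Lagrange's theorem: |H| divides |G|
|G| = 105
Divisors of 105: 1, 3, 5, 7, 15, 21, 35, 105

Possible subgroup orders: {1, 3, 5, 7, 15, 21, 35, 105}


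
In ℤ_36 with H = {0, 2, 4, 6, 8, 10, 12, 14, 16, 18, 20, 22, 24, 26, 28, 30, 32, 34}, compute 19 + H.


19 + H = {19 + h (mod 36) : h ∈ H}
19+0=19, 19+2=21, 19+4=23, 19+6=25, 19+8=27, 19+10=29, 19+12=31, 19+14=33, 19+16=35, 19+18=1, 19+20=3, 19+22=5, 19+24=7, 19+26=9, 19+28=11, 19+30=13, 19+32=15, 19+34=17
19 + H = {1, 3, 5, 7, 9, 11, 13, 15, 17, 19, 21, 23, 25, 27, 29, 31, 33, 35} = 1 + H

19 + H = {1, 3, 5, 7, 9, 11, 13, 15, 17, 19, 21, 23, 25, 27, 29, 31, 33, 35}


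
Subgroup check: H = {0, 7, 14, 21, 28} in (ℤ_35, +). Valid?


Subgroup test for H = {0, 7, 14, 21, 28} in (ℤ_35, +):
(1) 0 ∈ H? Yes
(2) Closure: for all a,b ∈ H, (a+b) mod 35 ∈ H? Yes
(3) Inverses: for all a ∈ H, -a mod 35 ∈ H? Yes

Yes, H is a subgroup of ℤ_35


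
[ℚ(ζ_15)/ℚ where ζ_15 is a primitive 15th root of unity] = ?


[ℚ(ζ_n):ℚ] = deg Φ_n(x) = φ(n). Here φ(15) = 8

[ℚ(ζ_15)/ℚ where ζ_15 is a primitive 15th root of unity] = 8


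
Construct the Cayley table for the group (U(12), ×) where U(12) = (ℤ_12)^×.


Elements: {1, 5, 7, 11}
Operation: multiplication mod 12
Entry (a, b) = (a × b) mod 12

Cayley table:
   |  1 |  5 |  7 | 11
 1 |  1 |  5 |  7 | 11
 5 |  5 |  1 | 11 |  7
 7 |  7 | 11 |  1 |  5
11 | 11 |  7 |  5 |  1


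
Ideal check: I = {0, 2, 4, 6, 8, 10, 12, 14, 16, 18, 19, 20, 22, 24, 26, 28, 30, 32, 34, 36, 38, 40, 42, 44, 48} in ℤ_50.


Check ideal conditions for I = {0, 2, 4, 6, 8, 10, 12, 14, 16, 18, 19, 20, 22, 24, 26, 28, 30, 32, 34, 36, 38, 40, 42, 44, 48} in ℤ_50:
(1) I is an additive subgroup? No
(2) For r ∈ ℤ_50 and a ∈ I: r·a ∈ I? No  [counterexample: r=2, a=48, r·a mod 50 = 46 ∉ I]

No, I is not an ideal of ℤ_50


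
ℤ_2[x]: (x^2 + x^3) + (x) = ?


Add coefficients mod 2:
x^0: 0 + 0 = 0 (mod 2)
x^1: 0 + 1 = 1 (mod 2)
x^2: 1 + 0 = 1 (mod 2)
x^3: 1 + 0 = 1 (mod 2)
Result: x + x^2 + x^3

f + g = x + x^2 + x^3


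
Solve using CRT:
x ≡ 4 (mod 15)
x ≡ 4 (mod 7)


m₁ = 15, m₂ = 7, gcd = 1, so CRT applies. M = m₁·m₂ = 105
Let M₁ = M/m₁ = 7, M₂ = M/m₂ = 15
Find y₁ ≡ M₁⁻¹ (mod m₁): 7⁻¹ ≡ 13 (mod 15)
Find y₂ ≡ M₂⁻¹ (mod m₂): 15⁻¹ ≡ 1 (mod 7)
x = a₁·M₁·y₁ + a₂·M₂·y₂ = 4·7·13 + 4·15·1 = 424
Reduce mod 105: x ≡ 4
Check: 4 mod 15 = 4 ✓, 4 mod 7 = 4 ✓

x ≡ 4 (mod 105)


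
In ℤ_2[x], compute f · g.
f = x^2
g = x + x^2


Expand and collect like terms; reduce coefficients mod 2:
x^0: 0·0 = 0 ≡ 0 (mod 2)
x^1: 0·1 + 0·0 = 0 ≡ 0 (mod 2)
x^2: 0·1 + 0·1 + 1·0 = 0 ≡ 0 (mod 2)
x^3: 0·1 + 1·1 = 1 ≡ 1 (mod 2)
x^4: 1·1 = 1 ≡ 1 (mod 2)
Result: x^3 + x^4

f · g = x^3 + x^4


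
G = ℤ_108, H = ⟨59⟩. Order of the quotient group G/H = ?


|⟨59⟩| = n / gcd(59, 108) = 108 / 1 = 108
H is normal (ℤ_108 is abelian).
|G/H| = |G| / |H| = 108 / 108 = 1

|G/H| = 1


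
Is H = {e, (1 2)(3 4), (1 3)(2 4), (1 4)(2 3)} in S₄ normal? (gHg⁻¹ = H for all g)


H = {e, (1 2)(3 4), (1 3)(2 4), (1 4)(2 3)} in S₄
This is the Klein four-group V₄; it is normal in S₄ (it is a union of conjugacy classes)

Yes, normal subgroup


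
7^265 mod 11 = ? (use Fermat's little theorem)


Fermat's little theorem: if p is prime and gcd(a,p)=1, then a^(p-1) ≡ 1 (mod p)
p = 11 is prime, gcd(7,11) = 1
Reduce exponent: 265 mod 10 = 5
So 7^265 ≡ 7^5 (mod 11)
7^5 mod 11 = 10

7^265 ≡ 10 (mod 11)


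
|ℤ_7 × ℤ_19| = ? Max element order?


|ℤ_7 × ℤ_19| = 7 × 19 = 133
Max element order = lcm(7,19) = 133
Cyclic? Yes (gcd=1)

|ℤ_7×ℤ_19| = 133, max element order = 133


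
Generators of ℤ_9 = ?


g generates ℤ_n iff gcd(g,n) = 1
Checking each g ∈ {1,...,8}:
gcd(1,9) = 1
gcd(2,9) = 1
gcd(3,9) = 3
gcd(4,9) = 1
gcd(5,9) = 1
gcd(6,9) = 3
gcd(7,9) = 1
gcd(8,9) = 1
Generators: {1, 2, 4, 5, 7, 8}
Number of generators = φ(9) = 6

Generators of ℤ_9 = {1, 2, 4, 5, 7, 8}


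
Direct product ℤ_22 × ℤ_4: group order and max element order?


|ℤ_22 × ℤ_4| = 22 × 4 = 88
Max element order = lcm(22,4) = 44
Cyclic? No (gcd=2)

|ℤ_22×ℤ_4| = 88, max element order = 44


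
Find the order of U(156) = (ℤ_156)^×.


U(n) is the group of units mod n; |U(n)| = φ(n)
|U(156)| = φ(156) = 48

|U(156) = (ℤ_156)^×| = 48


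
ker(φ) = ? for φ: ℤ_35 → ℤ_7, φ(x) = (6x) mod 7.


Kernel = preimage of identity
ker(φ) = {x ∈ ℤ_35 : 6x ≡ 0 (mod 7)}. Since 7 | 35, φ is well-defined. The kernel is the cyclic subgroup ⟨7⟩ of ℤ_35 (order 5), i.e. {0, 7, 14, 21, 28}

ker(φ) = {0, 7, 14, 21, 28}


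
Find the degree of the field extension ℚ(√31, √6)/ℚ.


[ℚ(√31,√6):ℚ] = [ℚ(√31,√6):ℚ(√31)]·[ℚ(√31):ℚ] = 2·2 = 4

[ℚ(√31, √6)/ℚ] = 4


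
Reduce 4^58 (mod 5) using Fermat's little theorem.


Fermat's little theorem: if p is prime and gcd(a,p)=1, then a^(p-1) ≡ 1 (mod p)
p = 5 is prime, gcd(4,5) = 1
Reduce exponent: 58 mod 4 = 2
So 4^58 ≡ 4^2 (mod 5)
4^2 mod 5 = 1

4^58 ≡ 1 (mod 5)


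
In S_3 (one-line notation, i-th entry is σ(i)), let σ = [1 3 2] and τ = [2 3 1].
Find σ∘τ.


σ∘τ: apply τ first, then σ
1 →τ 2 →σ 3
2 →τ 3 →σ 2
3 →τ 1 →σ 1

σ∘τ = [3 2 1]


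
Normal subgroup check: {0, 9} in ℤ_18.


H = {0, 9} in ℤ_18
ℤ_18 is abelian; every subgroup of an abelian group is normal

Yes, normal subgroup


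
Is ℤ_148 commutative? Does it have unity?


ℤ_148 is a commutative ring with unity 1; 148 = 2×74 is composite, so 2·74 ≡ 0 gives zero divisors (not an integral domain)
Commutative: Yes
Integral domain: No
Has unity: Yes

ℤ_148: Commutative=Yes, Unity=Yes


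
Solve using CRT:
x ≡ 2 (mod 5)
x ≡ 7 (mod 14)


m₁ = 5, m₂ = 14, gcd = 1, so CRT applies. M = m₁·m₂ = 70
Let M₁ = M/m₁ = 14, M₂ = M/m₂ = 5
Find y₁ ≡ M₁⁻¹ (mod m₁): 14⁻¹ ≡ 4 (mod 5)
Find y₂ ≡ M₂⁻¹ (mod m₂): 5⁻¹ ≡ 3 (mod 14)
x = a₁·M₁·y₁ + a₂·M₂·y₂ = 2·14·4 + 7·5·3 = 217
Reduce mod 70: x ≡ 7
Check: 7 mod 5 = 2 ✓, 7 mod 14 = 7 ✓

x ≡ 7 (mod 70)


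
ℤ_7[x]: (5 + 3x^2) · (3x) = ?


Expand and collect like terms; reduce coefficients mod 7:
x^0: 5·0 = 0 ≡ 0 (mod 7)
x^1: 5·3 + 0·0 = 15 ≡ 1 (mod 7)
x^2: 0·3 + 3·0 = 0 ≡ 0 (mod 7)
x^3: 3·3 = 9 ≡ 2 (mod 7)
Result: x + 2x^3

f · g = x + 2x^3


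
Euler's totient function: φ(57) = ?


Factor n: 57 = 3 × 19
φ(n) = n · ∏(1 - 1/p) over distinct primes p | n
φ(57) = 57 · (1 - 1/3) · (1 - 1/19) = 36

φ(57) = 36


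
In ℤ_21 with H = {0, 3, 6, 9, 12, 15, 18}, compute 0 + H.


0 + H = {0 + h (mod 21) : h ∈ H}
0+0=0, 0+3=3, 0+6=6, 0+9=9, 0+12=12, 0+15=15, 0+18=18

0 + H = {0, 3, 6, 9, 12, 15, 18}


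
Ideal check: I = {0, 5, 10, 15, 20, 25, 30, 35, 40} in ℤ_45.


Check ideal conditions for I = {0, 5, 10, 15, 20, 25, 30, 35, 40} in ℤ_45:
(1) I is an additive subgroup? Yes
(2) For r ∈ ℤ_45 and a ∈ I: r·a ∈ I? Yes

Yes, I is an ideal of ℤ_45


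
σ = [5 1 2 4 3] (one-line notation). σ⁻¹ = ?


To find σ⁻¹, swap domain and range:
σ(1) = 5 → σ⁻¹(5) = 1
σ(2) = 1 → σ⁻¹(1) = 2
σ(3) = 2 → σ⁻¹(2) = 3
σ(4) = 4 → σ⁻¹(4) = 4
σ(5) = 3 → σ⁻¹(3) = 5

σ⁻¹ = [2 3 5 4 1]


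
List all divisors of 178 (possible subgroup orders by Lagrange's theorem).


Lagrange's theorem: |H| divides |G|
|G| = 178
Divisors of 178: 1, 2, 89, 178

Possible subgroup orders: {1, 2, 89, 178}


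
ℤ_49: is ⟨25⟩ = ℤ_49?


g generates ℤ_n iff gcd(g, n) = 1
gcd(25, 49) = 1
Since gcd = 1, 25 is a generator.

Yes, 25 generates ℤ_49


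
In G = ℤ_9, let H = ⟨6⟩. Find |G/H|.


|⟨6⟩| = n / gcd(6, 9) = 9 / 3 = 3
H is normal (ℤ_9 is abelian).
|G/H| = |G| / |H| = 9 / 3 = 3

|G/H| = 3


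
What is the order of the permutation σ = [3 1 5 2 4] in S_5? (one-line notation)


Cycle decomposition: (1 3 5 4 2)
Cycle lengths: 5
Order = lcm(5) = 5

ord(σ) = 5


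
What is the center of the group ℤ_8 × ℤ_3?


Z(G) = {g ∈ G | gx = xg for all x ∈ G}
Direct product of abelian groups is abelian, so Z(G) = G

Z(ℤ_8 × ℤ_3) = ℤ_8 × ℤ_3


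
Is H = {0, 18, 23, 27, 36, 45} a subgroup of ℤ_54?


Subgroup test for H = {0, 18, 23, 27, 36, 45} in (ℤ_54, +):
(1) 0 ∈ H? Yes
(2) Closure: for all a,b ∈ H, (a+b) mod 54 ∈ H? No  [counterexample: 18 + 23 = 41 ∉ H]
(3) Inverses: for all a ∈ H, -a mod 54 ∈ H? No

No, H is not a subgroup of ℤ_54


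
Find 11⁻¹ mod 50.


Use the extended Euclidean algorithm to write 1 = 11·s + 50·t; then s mod 50 is the inverse.
Euclidean algorithm:
  11 = 0·50 + 11
  50 = 4·11 + 6
  11 = 1·6 + 5
  6 = 1·5 + 1
  5 = 5·1 + 0
gcd(11,50) = 1
Back-substitution gives: 11·(-9) + 50·(2) = 1
So 11⁻¹ ≡ -9 ≡ 41 (mod 50)
Check: 11 × 41 = 451 ≡ 1 (mod 50) ✓

11⁻¹ ≡ 41 (mod 50)


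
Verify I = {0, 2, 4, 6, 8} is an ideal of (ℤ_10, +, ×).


Check ideal conditions for I = {0, 2, 4, 6, 8} in ℤ_10:
(1) I is an additive subgroup? Yes
(2) For r ∈ ℤ_10 and a ∈ I: r·a ∈ I? Yes

Yes, I is an ideal of ℤ_10


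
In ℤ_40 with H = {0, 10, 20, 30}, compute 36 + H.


36 + H = {36 + h (mod 40) : h ∈ H}
36+0=36, 36+10=6, 36+20=16, 36+30=26
36 + H = {6, 16, 26, 36} = 6 + H

36 + H = {6, 16, 26, 36}


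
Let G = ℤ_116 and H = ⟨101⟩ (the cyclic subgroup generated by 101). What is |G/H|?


|⟨101⟩| = n / gcd(101, 116) = 116 / 1 = 116
H is normal (ℤ_116 is abelian).
|G/H| = |G| / |H| = 116 / 116 = 1

|G/H| = 1


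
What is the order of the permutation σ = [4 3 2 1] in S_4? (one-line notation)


Cycle decomposition: (1 4) (2 3)
Cycle lengths: 2, 2
Order = lcm(2, 2) = 2

ord(σ) = 2


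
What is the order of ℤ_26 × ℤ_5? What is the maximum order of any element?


|ℤ_26 × ℤ_5| = 26 × 5 = 130
Max element order = lcm(26,5) = 130
Cyclic? Yes (gcd=1)

|ℤ_26×ℤ_5| = 130, max element order = 130


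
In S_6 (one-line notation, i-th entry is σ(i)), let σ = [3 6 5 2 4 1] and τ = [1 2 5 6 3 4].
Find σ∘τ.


σ∘τ: apply τ first, then σ
1 →τ 1 →σ 3
2 →τ 2 →σ 6
3 →τ 5 →σ 4
4 →τ 6 →σ 1
5 →τ 3 →σ 5
6 →τ 4 →σ 2

σ∘τ = [3 6 4 1 5 2]


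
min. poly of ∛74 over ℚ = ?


∛74 satisfies x³ - 74 = 0, irreducible over ℚ (no rational root; 74 is not a perfect cube)

Minimal polynomial: x³ - 74


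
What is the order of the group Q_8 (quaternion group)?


Q_8 = {±1, ±i, ±j, ±k}
|Q_8| = 8

|Q_8 (quaternion group)| = 8


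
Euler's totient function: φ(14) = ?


φ(n) = count of k ∈ {1,...,n} with gcd(k,n)=1
Coprimes to 14: {1, 3, 5, 9, 11, 13}
Count: 6

φ(14) = 6


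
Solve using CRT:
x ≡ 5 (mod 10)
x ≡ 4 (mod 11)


m₁ = 10, m₂ = 11, gcd = 1, so CRT applies. M = m₁·m₂ = 110
Let M₁ = M/m₁ = 11, M₂ = M/m₂ = 10
Find y₁ ≡ M₁⁻¹ (mod m₁): 11⁻¹ ≡ 1 (mod 10)
Find y₂ ≡ M₂⁻¹ (mod m₂): 10⁻¹ ≡ 10 (mod 11)
x = a₁·M₁·y₁ + a₂·M₂·y₂ = 5·11·1 + 4·10·10 = 455
Reduce mod 110: x ≡ 15
Check: 15 mod 10 = 5 ✓, 15 mod 11 = 4 ✓

x ≡ 15 (mod 110)


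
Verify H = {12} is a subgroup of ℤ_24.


Subgroup test for H = {12} in (ℤ_24, +):
(1) 0 ∈ H? No
(2) Closure: for all a,b ∈ H, (a+b) mod 24 ∈ H? No  [counterexample: 12 + 12 = 0 ∉ H]
(3) Inverses: for all a ∈ H, -a mod 24 ∈ H? Yes

No, H is not a subgroup of ℤ_24


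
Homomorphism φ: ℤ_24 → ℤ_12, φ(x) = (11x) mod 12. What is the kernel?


Kernel = preimage of identity
ker(φ) = {x ∈ ℤ_24 : 11x ≡ 0 (mod 12)}. Since 12 | 24, φ is well-defined. The kernel is the cyclic subgroup ⟨12⟩ of ℤ_24 (order 2), i.e. {0, 12}

ker(φ) = {0, 12}


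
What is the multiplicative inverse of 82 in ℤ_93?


Use the extended Euclidean algorithm to write 1 = 82·s + 93·t; then s mod 93 is the inverse.
Euclidean algorithm:
  82 = 0·93 + 82
  93 = 1·82 + 11
  82 = 7·11 + 5
  11 = 2·5 + 1
  5 = 5·1 + 0
gcd(82,93) = 1
Back-substitution gives: 82·(-17) + 93·(15) = 1
So 82⁻¹ ≡ -17 ≡ 76 (mod 93)
Check: 82 × 76 = 6232 ≡ 1 (mod 93) ✓

82⁻¹ ≡ 76 (mod 93)


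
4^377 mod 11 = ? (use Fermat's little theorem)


Fermat's little theorem: if p is prime and gcd(a,p)=1, then a^(p-1) ≡ 1 (mod p)
p = 11 is prime, gcd(4,11) = 1
Reduce exponent: 377 mod 10 = 7
So 4^377 ≡ 4^7 (mod 11)
4^7 mod 11 = 5

4^377 ≡ 5 (mod 11)


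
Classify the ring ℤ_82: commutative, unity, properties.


ℤ_82 is a commutative ring with unity 1; 82 = 2×41 is composite, so 2·41 ≡ 0 gives zero divisors (not an integral domain)
Commutative: Yes
Integral domain: No
Has unity: Yes

ℤ_82: Commutative=Yes, Unity=Yes


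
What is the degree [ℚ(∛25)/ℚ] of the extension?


∛25 has minimal polynomial x³ - 25 (irreducible over ℚ since 25 is not a perfect cube)

[ℚ(∛25)/ℚ] = 3


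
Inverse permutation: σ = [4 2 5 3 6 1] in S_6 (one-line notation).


To find σ⁻¹, swap domain and range:
σ(1) = 4 → σ⁻¹(4) = 1
σ(2) = 2 → σ⁻¹(2) = 2
σ(3) = 5 → σ⁻¹(5) = 3
σ(4) = 3 → σ⁻¹(3) = 4
σ(5) = 6 → σ⁻¹(6) = 5
σ(6) = 1 → σ⁻¹(1) = 6

σ⁻¹ = [6 2 4 1 3 5]


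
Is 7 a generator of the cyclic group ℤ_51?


g generates ℤ_n iff gcd(g, n) = 1
gcd(7, 51) = 1
Since gcd = 1, 7 is a generator.

Yes, 7 generates ℤ_51


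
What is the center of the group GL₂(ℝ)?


Z(G) = {g ∈ G | gx = xg for all x ∈ G}
Only scalar multiples of the identity commute with all invertible matrices

Z(GL₂(ℝ)) = {aI : a ∈ ℝ, a ≠ 0}


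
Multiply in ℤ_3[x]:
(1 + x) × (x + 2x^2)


Expand and collect like terms; reduce coefficients mod 3:
x^0: 1·0 = 0 ≡ 0 (mod 3)
x^1: 1·1 + 1·0 = 1 ≡ 1 (mod 3)
x^2: 1·2 + 1·1 = 3 ≡ 0 (mod 3)
x^3: 1·2 = 2 ≡ 2 (mod 3)
Result: x + 2x^3

f · g = x + 2x^3


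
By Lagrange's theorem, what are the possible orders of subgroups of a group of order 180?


Lagrange's theorem: |H| divides |G|
|G| = 180
Divisors of 180: 1, 2, 3, 4, 5, 6, 9, 10, 12, 15, 18, 20, 30, 36, 45, 60, 90, 180

Possible subgroup orders: {1, 2, 3, 4, 5, 6, 9, 10, 12, 15, 18, 20, 30, 36, 45, 60, 90, 180}


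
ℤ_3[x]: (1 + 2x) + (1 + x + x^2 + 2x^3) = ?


Add coefficients mod 3:
x^0: 1 + 1 = 2 (mod 3)
x^1: 2 + 1 = 0 (mod 3)
x^2: 0 + 1 = 1 (mod 3)
x^3: 0 + 2 = 2 (mod 3)
Result: 2 + x^2 + 2x^3

f + g = 2 + x^2 + 2x^3


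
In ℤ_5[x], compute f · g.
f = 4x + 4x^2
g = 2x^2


Expand and collect like terms; reduce coefficients mod 5:
x^0: 0·0 = 0 ≡ 0 (mod 5)
x^1: 0·0 + 4·0 = 0 ≡ 0 (mod 5)
x^2: 0·2 + 4·0 + 4·0 = 0 ≡ 0 (mod 5)
x^3: 4·2 + 4·0 = 8 ≡ 3 (mod 5)
x^4: 4·2 = 8 ≡ 3 (mod 5)
Result: 3x^3 + 3x^4

f · g = 3x^3 + 3x^4


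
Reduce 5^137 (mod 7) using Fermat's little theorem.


Fermat's little theorem: if p is prime and gcd(a,p)=1, then a^(p-1) ≡ 1 (mod p)
p = 7 is prime, gcd(5,7) = 1
Reduce exponent: 137 mod 6 = 5
So 5^137 ≡ 5^5 (mod 7)
5^5 mod 7 = 3

5^137 ≡ 3 (mod 7)


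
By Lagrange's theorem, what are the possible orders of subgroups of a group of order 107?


Lagrange's theorem: |H| divides |G|
|G| = 107
Divisors of 107: 1, 107

Possible subgroup orders: {1, 107}


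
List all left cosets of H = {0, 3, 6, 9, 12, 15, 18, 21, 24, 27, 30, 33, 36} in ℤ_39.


H = {0, 3, 6, 9, 12, 15, 18, 21, 24, 27, 30, 33, 36}, |H| = 13
Number of cosets = |G|/|H| = 39/13 = 3
0 + H = {0, 3, 6, 9, 12, 15, 18, 21, 24, 27, 30, 33, 36}
1 + H = {1, 4, 7, 10, 13, 16, 19, 22, 25, 28, 31, 34, 37}
2 + H = {2, 5, 8, 11, 14, 17, 20, 23, 26, 29, 32, 35, 38}

Cosets: 0+H={0,3,6,9,12,15,18,21,24,27,30,33,36}; 1+H={1,4,7,10,13,16,19,22,25,28,31,34,37}; 2+H={2,5,8,11,14,17,20,23,26,29,32,35,38}


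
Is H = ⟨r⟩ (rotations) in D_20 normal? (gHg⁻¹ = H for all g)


H = ⟨r⟩ (rotations) in D_20
The rotation subgroup ⟨r⟩ has index 2 in D_20, so it is normal

Yes, normal subgroup


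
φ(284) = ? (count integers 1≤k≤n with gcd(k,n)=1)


Factor n: 284 = 2^2 × 71
φ(n) = n · ∏(1 - 1/p) over distinct primes p | n
φ(284) = 284 · (1 - 1/2) · (1 - 1/71) = 140

φ(284) = 140


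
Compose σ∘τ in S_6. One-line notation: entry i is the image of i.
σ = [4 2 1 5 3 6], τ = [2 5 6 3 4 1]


σ∘τ: apply τ first, then σ
1 →τ 2 →σ 2
2 →τ 5 →σ 3
3 →τ 6 →σ 6
4 →τ 3 →σ 1
5 →τ 4 →σ 5
6 →τ 1 →σ 4

σ∘τ = [2 3 6 1 5 4]


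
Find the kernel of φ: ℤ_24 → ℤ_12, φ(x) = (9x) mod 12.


Kernel = preimage of identity
ker(φ) = {x ∈ ℤ_24 : 9x ≡ 0 (mod 12)}. Since 12 | 24, φ is well-defined. The kernel is the cyclic subgroup ⟨4⟩ of ℤ_24 (order 6), i.e. {0, 4, 8, 12, 16, 20}

ker(φ) = {0, 4, 8, 12, 16, 20}


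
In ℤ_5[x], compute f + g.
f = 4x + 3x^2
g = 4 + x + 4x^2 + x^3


Add coefficients mod 5:
x^0: 0 + 4 = 4 (mod 5)
x^1: 4 + 1 = 0 (mod 5)
x^2: 3 + 4 = 2 (mod 5)
x^3: 0 + 1 = 1 (mod 5)
Result: 4 + 2x^2 + x^3

f + g = 4 + 2x^2 + x^3


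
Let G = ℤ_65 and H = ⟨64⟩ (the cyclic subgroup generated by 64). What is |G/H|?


|⟨64⟩| = n / gcd(64, 65) = 65 / 1 = 65
H is normal (ℤ_65 is abelian).
|G/H| = |G| / |H| = 65 / 65 = 1

|G/H| = 1


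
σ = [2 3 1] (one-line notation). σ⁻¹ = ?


To find σ⁻¹, swap domain and range:
σ(1) = 2 → σ⁻¹(2) = 1
σ(2) = 3 → σ⁻¹(3) = 2
σ(3) = 1 → σ⁻¹(1) = 3

σ⁻¹ = [3 1 2]


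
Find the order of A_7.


|A_n| = n!/2 (even permutations)
|A_7| = 7!/2 = 5040/2 = 2520

|A_7| = 2520


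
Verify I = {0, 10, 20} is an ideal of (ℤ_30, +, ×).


Check ideal conditions for I = {0, 10, 20} in ℤ_30:
(1) I is an additive subgroup? Yes
(2) For r ∈ ℤ_30 and a ∈ I: r·a ∈ I? Yes

Yes, I is an ideal of ℤ_30


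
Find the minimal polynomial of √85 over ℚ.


√85 satisfies x² - 85 = 0, irreducible over ℚ since 85 is squarefree

Minimal polynomial: x² - 85


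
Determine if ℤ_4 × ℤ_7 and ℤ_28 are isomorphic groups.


Comparing ℤ_4 × ℤ_7 and ℤ_28:
gcd(4,7) = 1, so ℤ_4 × ℤ_7 ≅ ℤ_28 (CRT)

Yes, ℤ_4 × ℤ_7 ≅ ℤ_28


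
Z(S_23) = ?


Z(G) = {g ∈ G | gx = xg for all x ∈ G}
S_n is non-abelian for n ≥ 3; Z(S_23) is trivial

Z(S_23) = {e}


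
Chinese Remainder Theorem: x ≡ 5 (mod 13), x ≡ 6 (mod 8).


m₁ = 13, m₂ = 8, gcd = 1, so CRT applies. M = m₁·m₂ = 104
Let M₁ = M/m₁ = 8, M₂ = M/m₂ = 13
Find y₁ ≡ M₁⁻¹ (mod m₁): 8⁻¹ ≡ 5 (mod 13)
Find y₂ ≡ M₂⁻¹ (mod m₂): 13⁻¹ ≡ 5 (mod 8)
x = a₁·M₁·y₁ + a₂·M₂·y₂ = 5·8·5 + 6·13·5 = 590
Reduce mod 104: x ≡ 70
Check: 70 mod 13 = 5 ✓, 70 mod 8 = 6 ✓

x ≡ 70 (mod 104)


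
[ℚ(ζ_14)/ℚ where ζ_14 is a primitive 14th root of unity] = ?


[ℚ(ζ_n):ℚ] = deg Φ_n(x) = φ(n). Here φ(14) = 6

[ℚ(ζ_14)/ℚ where ζ_14 is a primitive 14th root of unity] = 6


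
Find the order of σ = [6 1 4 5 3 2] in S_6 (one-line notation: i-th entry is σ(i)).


Cycle decomposition: (1 6 2) (3 4 5)
Cycle lengths: 3, 3
Order = lcm(3, 3) = 3

ord(σ) = 3


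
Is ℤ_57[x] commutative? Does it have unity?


ℤ_57 has zero divisors (3·19 ≡ 0), and these lift to constant zero divisors in ℤ_57[x]; so not an integral domain
Commutative: Yes
Integral domain: No
Has unity: Yes

ℤ_57[x]: Commutative=Yes, Unity=Yes


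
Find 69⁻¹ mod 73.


Use the extended Euclidean algorithm to write 1 = 69·s + 73·t; then s mod 73 is the inverse.
Euclidean algorithm:
  69 = 0·73 + 69
  73 = 1·69 + 4
  69 = 17·4 + 1
  4 = 4·1 + 0
gcd(69,73) = 1
Back-substitution gives: 69·(18) + 73·(-17) = 1
So 69⁻¹ ≡ 18 ≡ 18 (mod 73)
Check: 69 × 18 = 1242 ≡ 1 (mod 73) ✓

69⁻¹ ≡ 18 (mod 73)


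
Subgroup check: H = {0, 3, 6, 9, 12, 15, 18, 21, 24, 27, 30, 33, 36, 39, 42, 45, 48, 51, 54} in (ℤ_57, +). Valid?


Subgroup test for H = {0, 3, 6, 9, 12, 15, 18, 21, 24, 27, 30, 33, 36, 39, 42, 45, 48, 51, 54} in (ℤ_57, +):
(1) 0 ∈ H? Yes
(2) Closure: for all a,b ∈ H, (a+b) mod 57 ∈ H? Yes
(3) Inverses: for all a ∈ H, -a mod 57 ∈ H? Yes

Yes, H is a subgroup of ℤ_57


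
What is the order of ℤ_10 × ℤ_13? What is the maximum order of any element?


|ℤ_10 × ℤ_13| = 10 × 13 = 130
Max element order = lcm(10,13) = 130
Cyclic? Yes (gcd=1)

|ℤ_10×ℤ_13| = 130, max element order = 130


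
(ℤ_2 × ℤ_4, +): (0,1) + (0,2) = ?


Operation: componentwise addition mod (2, 4)
(0,1) + (0,2) = ((a₁+b₁) mod 2, (a₂+b₂) mod 4) with a = (0,1), b = (0,2)

(0,1) + (0,2) = (0,3)


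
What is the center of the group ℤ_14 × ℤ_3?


Z(G) = {g ∈ G | gx = xg for all x ∈ G}
Direct product of abelian groups is abelian, so Z(G) = G

Z(ℤ_14 × ℤ_3) = ℤ_14 × ℤ_3


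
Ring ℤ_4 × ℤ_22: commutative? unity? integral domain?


Direct product ring; commutative with unity (1,1); but (1,0)·(0,1) = (0,0) gives zero divisors, so not an integral domain
Commutative: Yes
Integral domain: No
Has unity: Yes

ℤ_4 × ℤ_22: Commutative=Yes, Unity=Yes


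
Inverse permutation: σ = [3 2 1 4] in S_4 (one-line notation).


To find σ⁻¹, swap domain and range:
σ(1) = 3 → σ⁻¹(3) = 1
σ(2) = 2 → σ⁻¹(2) = 2
σ(3) = 1 → σ⁻¹(1) = 3
σ(4) = 4 → σ⁻¹(4) = 4

σ⁻¹ = [3 2 1 4]


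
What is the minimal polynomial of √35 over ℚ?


√35 satisfies x² - 35 = 0, irreducible over ℚ since 35 is squarefree

Minimal polynomial: x² - 35


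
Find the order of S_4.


|S_n| = n! (number of permutations of n symbols)
|S_4| = 4! = 24

|S_4| = 24


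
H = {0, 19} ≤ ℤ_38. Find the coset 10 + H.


10 + H = {10 + h (mod 38) : h ∈ H}
10+0=10, 10+19=29

10 + H = {10, 29}


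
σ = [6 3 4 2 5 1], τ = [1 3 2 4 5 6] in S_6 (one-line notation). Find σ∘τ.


σ∘τ: apply τ first, then σ
1 →τ 1 →σ 6
2 →τ 3 →σ 4
3 →τ 2 →σ 3
4 →τ 4 →σ 2
5 →τ 5 →σ 5
6 →τ 6 →σ 1

σ∘τ = [6 4 3 2 5 1]


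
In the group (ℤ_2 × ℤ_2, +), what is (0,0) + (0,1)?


Operation: componentwise addition mod (2, 2)
(0,0) + (0,1) = ((a₁+b₁) mod 2, (a₂+b₂) mod 2) with a = (0,0), b = (0,1)

(0,0) + (0,1) = (0,1)


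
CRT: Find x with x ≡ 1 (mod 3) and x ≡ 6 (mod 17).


m₁ = 3, m₂ = 17, gcd = 1, so CRT applies. M = m₁·m₂ = 51
Let M₁ = M/m₁ = 17, M₂ = M/m₂ = 3
Find y₁ ≡ M₁⁻¹ (mod m₁): 17⁻¹ ≡ 2 (mod 3)
Find y₂ ≡ M₂⁻¹ (mod m₂): 3⁻¹ ≡ 6 (mod 17)
x = a₁·M₁·y₁ + a₂·M₂·y₂ = 1·17·2 + 6·3·6 = 142
Reduce mod 51: x ≡ 40
Check: 40 mod 3 = 1 ✓, 40 mod 17 = 6 ✓

x ≡ 40 (mod 51)


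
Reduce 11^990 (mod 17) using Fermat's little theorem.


Fermat's little theorem: if p is prime and gcd(a,p)=1, then a^(p-1) ≡ 1 (mod p)
p = 17 is prime, gcd(11,17) = 1
Reduce exponent: 990 mod 16 = 14
So 11^990 ≡ 11^14 (mod 17)
11^14 mod 17 = 9

11^990 ≡ 9 (mod 17)


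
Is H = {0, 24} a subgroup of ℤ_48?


Subgroup test for H = {0, 24} in (ℤ_48, +):
(1) 0 ∈ H? Yes
(2) Closure: for all a,b ∈ H, (a+b) mod 48 ∈ H? Yes
(3) Inverses: for all a ∈ H, -a mod 48 ∈ H? Yes

Yes, H is a subgroup of ℤ_48


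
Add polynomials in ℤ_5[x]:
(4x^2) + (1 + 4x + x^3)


Add coefficients mod 5:
x^0: 0 + 1 = 1 (mod 5)
x^1: 0 + 4 = 4 (mod 5)
x^2: 4 + 0 = 4 (mod 5)
x^3: 0 + 1 = 1 (mod 5)
Result: 1 + 4x + 4x^2 + x^3

f + g = 1 + 4x + 4x^2 + x^3


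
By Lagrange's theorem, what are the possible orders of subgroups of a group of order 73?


Lagrange's theorem: |H| divides |G|
|G| = 73
Divisors of 73: 1, 73

Possible subgroup orders: {1, 73}


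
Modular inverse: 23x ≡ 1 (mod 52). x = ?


Use the extended Euclidean algorithm to write 1 = 23·s + 52·t; then s mod 52 is the inverse.
Euclidean algorithm:
  23 = 0·52 + 23
  52 = 2·23 + 6
  23 = 3·6 + 5
  6 = 1·5 + 1
  5 = 5·1 + 0
gcd(23,52) = 1
Back-substitution gives: 23·(-9) + 52·(4) = 1
So 23⁻¹ ≡ -9 ≡ 43 (mod 52)
Check: 23 × 43 = 989 ≡ 1 (mod 52) ✓

23⁻¹ ≡ 43 (mod 52)


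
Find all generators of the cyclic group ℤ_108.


g generates ℤ_n iff gcd(g,n) = 1
Prime factors of 108: 2, 3
Generators are g ∈ {1,...,107} not divisible by any of these primes.
Generators: {1, 5, 7, 11, 13, 17, 19, 23, 25, 29, 31, 35, 37, 41, 43, 47, 49, 53, 55, 59, 61, 65, 67, 71, 73, 77, 79, 83, 85, 89, 91, 95, 97, 101, 103, 107}
Number of generators = φ(108) = 36

Generators of ℤ_108 = {1, 5, 7, 11, 13, 17, 19, 23, 25, 29, 31, 35, 37, 41, 43, 47, 49, 53, 55, 59, 61, 65, 67, 71, 73, 77, 79, 83, 85, 89, 91, 95, 97, 101, 103, 107}


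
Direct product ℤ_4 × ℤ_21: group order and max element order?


|ℤ_4 × ℤ_21| = 4 × 21 = 84
Max element order = lcm(4,21) = 84
Cyclic? Yes (gcd=1)

|ℤ_4×ℤ_21| = 84, max element order = 84


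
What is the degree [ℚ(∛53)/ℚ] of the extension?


∛53 has minimal polynomial x³ - 53 (irreducible over ℚ since 53 is not a perfect cube)

[ℚ(∛53)/ℚ] = 3


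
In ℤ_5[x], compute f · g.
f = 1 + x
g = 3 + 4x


Expand and collect like terms; reduce coefficients mod 5:
x^0: 1·3 = 3 ≡ 3 (mod 5)
x^1: 1·4 + 1·3 = 7 ≡ 2 (mod 5)
x^2: 1·4 = 4 ≡ 4 (mod 5)
Result: 3 + 2x + 4x^2

f · g = 3 + 2x + 4x^2


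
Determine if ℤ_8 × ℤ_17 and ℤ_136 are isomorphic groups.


Comparing ℤ_8 × ℤ_17 and ℤ_136:
gcd(8,17) = 1, so ℤ_8 × ℤ_17 ≅ ℤ_136 (CRT)

Yes, ℤ_8 × ℤ_17 ≅ ℤ_136


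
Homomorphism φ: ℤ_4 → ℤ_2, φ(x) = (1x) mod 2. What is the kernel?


Kernel = preimage of identity
ker(φ) = {x ∈ ℤ_4 : 1x ≡ 0 (mod 2)}. Since 2 | 4, φ is well-defined. The kernel is the cyclic subgroup ⟨2⟩ of ℤ_4 (order 2), i.e. {0, 2}

ker(φ) = {0, 2}


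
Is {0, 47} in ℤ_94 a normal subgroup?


H = {0, 47} in ℤ_94
ℤ_94 is abelian; every subgroup of an abelian group is normal

Yes, normal subgroup


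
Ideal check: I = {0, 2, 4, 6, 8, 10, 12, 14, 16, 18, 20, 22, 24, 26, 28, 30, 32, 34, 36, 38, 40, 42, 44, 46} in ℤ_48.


Check ideal conditions for I = {0, 2, 4, 6, 8, 10, 12, 14, 16, 18, 20, 22, 24, 26, 28, 30, 32, 34, 36, 38, 40, 42, 44, 46} in ℤ_48:
(1) I is an additive subgroup? Yes
(2) For r ∈ ℤ_48 and a ∈ I: r·a ∈ I? Yes

Yes, I is an ideal of ℤ_48


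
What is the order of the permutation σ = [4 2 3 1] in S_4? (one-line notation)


Cycle decomposition: (1 4)
Cycle lengths: 2
Order = lcm(2) = 2

ord(σ) = 2


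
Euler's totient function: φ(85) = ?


Factor n: 85 = 5 × 17
φ(n) = n · ∏(1 - 1/p) over distinct primes p | n
φ(85) = 85 · (1 - 1/5) · (1 - 1/17) = 64

φ(85) = 64


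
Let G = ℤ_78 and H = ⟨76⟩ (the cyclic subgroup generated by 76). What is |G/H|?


|⟨76⟩| = n / gcd(76, 78) = 78 / 2 = 39
H is normal (ℤ_78 is abelian).
|G/H| = |G| / |H| = 78 / 39 = 2

|G/H| = 2


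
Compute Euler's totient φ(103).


Factor n: 103 = 103
φ(n) = n · ∏(1 - 1/p) over distinct primes p | n
φ(103) = 103 · (1 - 1/103) = 102

φ(103) = 102


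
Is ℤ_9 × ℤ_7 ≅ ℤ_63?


Comparing ℤ_9 × ℤ_7 and ℤ_63:
gcd(9,7) = 1, so ℤ_9 × ℤ_7 ≅ ℤ_63 (CRT)

Yes, ℤ_9 × ℤ_7 ≅ ℤ_63


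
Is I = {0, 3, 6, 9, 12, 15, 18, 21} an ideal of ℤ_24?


Check ideal conditions for I = {0, 3, 6, 9, 12, 15, 18, 21} in ℤ_24:
(1) I is an additive subgroup? Yes
(2) For r ∈ ℤ_24 and a ∈ I: r·a ∈ I? Yes

Yes, I is an ideal of ℤ_24


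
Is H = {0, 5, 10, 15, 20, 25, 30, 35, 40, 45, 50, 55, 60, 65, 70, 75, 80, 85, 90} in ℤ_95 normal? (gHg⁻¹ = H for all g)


H = {0, 5, 10, 15, 20, 25, 30, 35, 40, 45, 50, 55, 60, 65, 70, 75, 80, 85, 90} in ℤ_95
ℤ_95 is abelian; every subgroup of an abelian group is normal

Yes, normal subgroup


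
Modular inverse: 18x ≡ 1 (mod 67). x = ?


Use the extended Euclidean algorithm to write 1 = 18·s + 67·t; then s mod 67 is the inverse.
Euclidean algorithm:
  18 = 0·67 + 18
  67 = 3·18 + 13
  18 = 1·13 + 5
  13 = 2·5 + 3
  5 = 1·3 + 2
  3 = 1·2 + 1
  2 = 2·1 + 0
gcd(18,67) = 1
Back-substitution gives: 18·(-26) + 67·(7) = 1
So 18⁻¹ ≡ -26 ≡ 41 (mod 67)
Check: 18 × 41 = 738 ≡ 1 (mod 67) ✓

18⁻¹ ≡ 41 (mod 67)


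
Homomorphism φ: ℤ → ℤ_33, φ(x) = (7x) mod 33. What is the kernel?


Kernel = preimage of identity
ker(φ) = {x ∈ ℤ : 7x ≡ 0 (mod 33)}. gcd(7,33) = 1, so 7x ≡ 0 (mod 33) ⟺ x ≡ 0 (mod 33/1 = 33). Hence ker(φ) = 33ℤ

ker(φ) = 33ℤ


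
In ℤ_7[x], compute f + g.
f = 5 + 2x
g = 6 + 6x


Add coefficients mod 7:
x^0: 5 + 6 = 4 (mod 7)
x^1: 2 + 6 = 1 (mod 7)
Result: 4 + x

f + g = 4 + x


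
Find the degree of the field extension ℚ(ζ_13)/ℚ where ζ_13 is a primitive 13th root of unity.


[ℚ(ζ_n):ℚ] = deg Φ_n(x) = φ(n). Here φ(13) = 12

[ℚ(ζ_13)/ℚ where ζ_13 is a primitive 13th root of unity] = 12


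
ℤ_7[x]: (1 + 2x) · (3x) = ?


Expand and collect like terms; reduce coefficients mod 7:
x^0: 1·0 = 0 ≡ 0 (mod 7)
x^1: 1·3 + 2·0 = 3 ≡ 3 (mod 7)
x^2: 2·3 = 6 ≡ 6 (mod 7)
Result: 3x + 6x^2

f · g = 3x + 6x^2


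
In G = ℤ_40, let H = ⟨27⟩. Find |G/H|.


|⟨27⟩| = n / gcd(27, 40) = 40 / 1 = 40
H is normal (ℤ_40 is abelian).
|G/H| = |G| / |H| = 40 / 40 = 1

|G/H| = 1


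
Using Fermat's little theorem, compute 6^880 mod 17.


Fermat's little theorem: if p is prime and gcd(a,p)=1, then a^(p-1) ≡ 1 (mod p)
p = 17 is prime, gcd(6,17) = 1
Reduce exponent: 880 mod 16 = 0
So 6^880 ≡ 6^0 (mod 17)
6^0 = 1

6^880 ≡ 1 (mod 17)


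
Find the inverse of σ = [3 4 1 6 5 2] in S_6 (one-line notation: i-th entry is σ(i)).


To find σ⁻¹, swap domain and range:
σ(1) = 3 → σ⁻¹(3) = 1
σ(2) = 4 → σ⁻¹(4) = 2
σ(3) = 1 → σ⁻¹(1) = 3
σ(4) = 6 → σ⁻¹(6) = 4
σ(5) = 5 → σ⁻¹(5) = 5
σ(6) = 2 → σ⁻¹(2) = 6

σ⁻¹ = [3 6 1 2 5 4]


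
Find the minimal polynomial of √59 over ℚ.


√59 satisfies x² - 59 = 0, irreducible over ℚ since 59 is squarefree

Minimal polynomial: x² - 59


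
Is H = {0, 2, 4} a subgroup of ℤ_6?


Subgroup test for H = {0, 2, 4} in (ℤ_6, +):
(1) 0 ∈ H? Yes
(2) Closure: for all a,b ∈ H, (a+b) mod 6 ∈ H? Yes
(3) Inverses: for all a ∈ H, -a mod 6 ∈ H? Yes

Yes, H is a subgroup of ℤ_6


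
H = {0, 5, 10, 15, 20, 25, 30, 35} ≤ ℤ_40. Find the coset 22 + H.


22 + H = {22 + h (mod 40) : h ∈ H}
22+0=22, 22+5=27, 22+10=32, 22+15=37, 22+20=2, 22+25=7, 22+30=12, 22+35=17
22 + H = {2, 7, 12, 17, 22, 27, 32, 37} = 2 + H

22 + H = {2, 7, 12, 17, 22, 27, 32, 37}


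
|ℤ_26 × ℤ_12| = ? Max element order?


|ℤ_26 × ℤ_12| = 26 × 12 = 312
Max element order = lcm(26,12) = 156
Cyclic? No (gcd=2)

|ℤ_26×ℤ_12| = 312, max element order = 156


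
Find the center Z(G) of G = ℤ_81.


Z(G) = {g ∈ G | gx = xg for all x ∈ G}
ℤ_81 is abelian, so Z(G) = G

Z(ℤ_81) = ℤ_81


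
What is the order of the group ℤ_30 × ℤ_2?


|A × B| = |A| · |B|
|ℤ_30 × ℤ_2| = 30 × 2 = 60

|ℤ_30 × ℤ_2| = 60


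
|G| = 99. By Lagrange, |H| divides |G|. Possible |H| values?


Lagrange's theorem: |H| divides |G|
|G| = 99
Divisors of 99: 1, 3, 9, 11, 33, 99

Possible subgroup orders: {1, 3, 9, 11, 33, 99}


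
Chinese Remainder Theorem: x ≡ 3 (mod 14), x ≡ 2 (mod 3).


m₁ = 14, m₂ = 3, gcd = 1, so CRT applies. M = m₁·m₂ = 42
Let M₁ = M/m₁ = 3, M₂ = M/m₂ = 14
Find y₁ ≡ M₁⁻¹ (mod m₁): 3⁻¹ ≡ 5 (mod 14)
Find y₂ ≡ M₂⁻¹ (mod m₂): 14⁻¹ ≡ 2 (mod 3)
x = a₁·M₁·y₁ + a₂·M₂·y₂ = 3·3·5 + 2·14·2 = 101
Reduce mod 42: x ≡ 17
Check: 17 mod 14 = 3 ✓, 17 mod 3 = 2 ✓

x ≡ 17 (mod 42)


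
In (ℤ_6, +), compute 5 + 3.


Operation: addition mod 6
5 + 3 = (a + b) mod 6 with a = 5, b = 3

5 + 3 = 2


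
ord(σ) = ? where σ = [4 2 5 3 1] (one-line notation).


Cycle decomposition: (1 4 3 5)
Cycle lengths: 4
Order = lcm(4) = 4

ord(σ) = 4


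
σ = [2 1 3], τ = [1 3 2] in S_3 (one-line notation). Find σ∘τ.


σ∘τ: apply τ first, then σ
1 →τ 1 →σ 2
2 →τ 3 →σ 3
3 →τ 2 →σ 1

σ∘τ = [2 3 1]


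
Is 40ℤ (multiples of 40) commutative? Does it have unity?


40ℤ is a commutative ring under +,× but has no multiplicative identity (1 ∉ 40ℤ); it has no zero divisors, but without unity it is not an integral domain
Commutative: Yes
Integral domain: No
Has unity: No

40ℤ (multiples of 40): Commutative=Yes, Unity=No


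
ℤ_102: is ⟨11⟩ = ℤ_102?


g generates ℤ_n iff gcd(g, n) = 1
gcd(11, 102) = 1
Since gcd = 1, 11 is a generator.

Yes, 11 generates ℤ_102


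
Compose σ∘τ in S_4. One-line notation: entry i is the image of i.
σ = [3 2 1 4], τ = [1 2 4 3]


σ∘τ: apply τ first, then σ
1 →τ 1 →σ 3
2 →τ 2 →σ 2
3 →τ 4 →σ 4
4 →τ 3 →σ 1

σ∘τ = [3 2 4 1]


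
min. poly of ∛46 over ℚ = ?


∛46 satisfies x³ - 46 = 0, irreducible over ℚ (no rational root; 46 is not a perfect cube)

Minimal polynomial: x³ - 46


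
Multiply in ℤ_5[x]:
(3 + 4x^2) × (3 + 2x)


Expand and collect like terms; reduce coefficients mod 5:
x^0: 3·3 = 9 ≡ 4 (mod 5)
x^1: 3·2 + 0·3 = 6 ≡ 1 (mod 5)
x^2: 0·2 + 4·3 = 12 ≡ 2 (mod 5)
x^3: 4·2 = 8 ≡ 3 (mod 5)
Result: 4 + x + 2x^2 + 3x^3

f · g = 4 + x + 2x^2 + 3x^3


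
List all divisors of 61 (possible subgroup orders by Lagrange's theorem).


Lagrange's theorem: |H| divides |G|
|G| = 61
Divisors of 61: 1, 61

Possible subgroup orders: {1, 61}


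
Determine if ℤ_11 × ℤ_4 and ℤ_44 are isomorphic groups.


Comparing ℤ_11 × ℤ_4 and ℤ_44:
gcd(11,4) = 1, so ℤ_11 × ℤ_4 ≅ ℤ_44 (CRT)

Yes, ℤ_11 × ℤ_4 ≅ ℤ_44


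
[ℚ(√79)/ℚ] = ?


√79 has minimal polynomial x² - 79 (irreducible over ℚ since 79 is squarefree)

[ℚ(√79)/ℚ] = 2


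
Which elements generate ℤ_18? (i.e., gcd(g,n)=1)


g generates ℤ_n iff gcd(g,n) = 1
Prime factors of 18: 2, 3
Generators are g ∈ {1,...,17} not divisible by any of these primes.
Generators: {1, 5, 7, 11, 13, 17}
Number of generators = φ(18) = 6

Generators of ℤ_18 = {1, 5, 7, 11, 13, 17}


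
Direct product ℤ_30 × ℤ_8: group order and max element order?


|ℤ_30 × ℤ_8| = 30 × 8 = 240
Max element order = lcm(30,8) = 120
Cyclic? No (gcd=2)

|ℤ_30×ℤ_8| = 240, max element order = 120


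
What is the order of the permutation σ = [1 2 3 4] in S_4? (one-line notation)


Cycle decomposition: identity (all elements fixed)
Order = 1 (identity has order 1)

ord(σ) = 1


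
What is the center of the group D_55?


Z(G) = {g ∈ G | gx = xg for all x ∈ G}
For odd n, Z(D_n) = {e}: no nontrivial rotation commutes with all reflections

Z(D_55) = {e}


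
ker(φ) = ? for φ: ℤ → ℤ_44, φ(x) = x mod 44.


Kernel = preimage of identity
ker(φ) = {x ∈ ℤ : x ≡ 0 (mod 44)} = 44ℤ = {0, ±44, ±88, ...}

ker(φ) = 44ℤ


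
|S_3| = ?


|S_n| = n! (number of permutations of n symbols)
|S_3| = 3! = 6

|S_3| = 6


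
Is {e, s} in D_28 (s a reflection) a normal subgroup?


H = {e, s} in D_28 (s a reflection)
r·s·r⁻¹ = sr⁻² ≠ s for n ≥ 3, so {e, s} is not closed under conjugation

No, not a normal subgroup


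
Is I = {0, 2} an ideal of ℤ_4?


Check ideal conditions for I = {0, 2} in ℤ_4:
(1) I is an additive subgroup? Yes
(2) For r ∈ ℤ_4 and a ∈ I: r·a ∈ I? Yes

Yes, I is an ideal of ℤ_4


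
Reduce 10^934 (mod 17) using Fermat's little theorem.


Fermat's little theorem: if p is prime and gcd(a,p)=1, then a^(p-1) ≡ 1 (mod p)
p = 17 is prime, gcd(10,17) = 1
Reduce exponent: 934 mod 16 = 6
So 10^934 ≡ 10^6 (mod 17)
10^6 mod 17 = 9

10^934 ≡ 9 (mod 17)
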